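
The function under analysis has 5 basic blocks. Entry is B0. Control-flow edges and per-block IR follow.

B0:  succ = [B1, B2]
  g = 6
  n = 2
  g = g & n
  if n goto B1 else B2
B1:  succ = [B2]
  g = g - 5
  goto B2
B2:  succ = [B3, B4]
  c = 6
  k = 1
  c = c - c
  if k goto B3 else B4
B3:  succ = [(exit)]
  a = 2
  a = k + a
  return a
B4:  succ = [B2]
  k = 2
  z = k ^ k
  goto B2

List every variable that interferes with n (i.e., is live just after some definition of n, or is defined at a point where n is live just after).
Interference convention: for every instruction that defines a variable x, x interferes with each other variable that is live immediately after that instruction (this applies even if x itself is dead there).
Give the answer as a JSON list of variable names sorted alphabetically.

Answer: ["g"]

Derivation:
def/use:
  B0 def {g,n} use ∅
  B1 def {g} use {g}
  B2 def {c,k} use ∅
  B3 def {a} use {k}
  B4 def {k,z} use ∅

Live sets:
  B0 li=∅ lo={g}
  B1 li={g} lo=∅
  B2 li=∅ lo={k}
  B3 li={k} lo=∅
  B4 li=∅ lo=∅

Interference:
  a↔{k}
  c↔{k}
  g↔{n}
  k↔{a,c}
  n↔{g}
  z↔∅

N(n) = ["g"]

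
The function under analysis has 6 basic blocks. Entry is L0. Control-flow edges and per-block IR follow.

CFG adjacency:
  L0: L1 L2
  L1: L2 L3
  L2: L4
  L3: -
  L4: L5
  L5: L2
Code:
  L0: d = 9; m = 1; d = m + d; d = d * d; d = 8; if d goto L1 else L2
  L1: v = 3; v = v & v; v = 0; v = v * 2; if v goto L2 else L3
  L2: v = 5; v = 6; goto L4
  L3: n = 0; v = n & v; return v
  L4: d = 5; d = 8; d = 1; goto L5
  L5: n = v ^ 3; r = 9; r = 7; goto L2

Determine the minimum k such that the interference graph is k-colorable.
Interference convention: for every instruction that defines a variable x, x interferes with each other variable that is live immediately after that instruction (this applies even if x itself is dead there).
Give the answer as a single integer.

Block summaries:
  L0: def={d,m} ue=∅
  L1: def={v} ue=∅
  L2: def={v} ue=∅
  L3: def={n,v} ue={v}
  L4: def={d} ue=∅
  L5: def={n,r} ue={v}

Live sets:
  live L0: ∅→∅
  live L1: ∅→{v}
  live L2: ∅→{v}
  live L3: {v}→∅
  live L4: {v}→{v}
  live L5: {v}→∅

Interference:
  d — {m,v}
  m — {d}
  n — {v}
  r — ∅
  v — {d,n}

Registers:
  lower bound: {d,m} mutually conflict ⇒ χ ≥ 2
  2-colouring: c0={d,n,r}  c1={m,v}
  χ = 2

Answer: 2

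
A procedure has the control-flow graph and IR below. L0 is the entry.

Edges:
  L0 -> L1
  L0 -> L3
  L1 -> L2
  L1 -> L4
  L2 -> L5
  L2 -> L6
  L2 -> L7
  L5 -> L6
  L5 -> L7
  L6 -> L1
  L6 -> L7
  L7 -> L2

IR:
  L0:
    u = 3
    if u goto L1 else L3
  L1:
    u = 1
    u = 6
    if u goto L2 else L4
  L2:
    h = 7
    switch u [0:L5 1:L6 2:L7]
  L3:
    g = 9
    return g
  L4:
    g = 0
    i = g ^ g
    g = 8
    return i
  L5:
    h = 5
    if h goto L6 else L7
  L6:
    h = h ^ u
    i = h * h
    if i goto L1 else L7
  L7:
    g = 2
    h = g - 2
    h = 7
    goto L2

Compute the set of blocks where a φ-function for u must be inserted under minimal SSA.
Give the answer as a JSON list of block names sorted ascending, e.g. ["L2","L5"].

Answer: ["L1"]

Derivation:
idom tree: L1←L0 L2←L1 L3←L0 L4←L1 L5←L2 L6←L2 L7←L2
Join-block Dom:
  L1: preds {L0,L6}: {L0} ∩ {L0,L1,L2,L6} = {L0}; idom=L0
  L2: preds {L1,L7}: {L0,L1} ∩ {L0,L1,L2,L7} = {L0,L1}; idom=L1
  L6: preds {L2,L5}: {L0,L1,L2} ∩ {L0,L1,L2,L5} = {L0,L1,L2}; idom=L2
  L7: preds {L2,L5,L6}: {L0,L1,L2} ∩ {L0,L1,L2,L5} ∩ {L0,L1,L2,L6} = {L0,L1,L2}; idom=L2

DF walk-up:
  join L1 pred L0: · stop@L0
  join L1 pred L6: L6→L2→L1 stop@L0
  join L2 pred L1: · stop@L1
  join L2 pred L7: L7→L2 stop@L1
  join L6 pred L2: · stop@L2
  join L6 pred L5: L5 stop@L2
  join L7 pred L2: · stop@L2
  join L7 pred L5: L5 stop@L2
  join L7 pred L6: L6 stop@L2
  L0 → ∅
  L1 → {L1}
  L2 → {L1,L2}
  L3 → ∅
  L4 → ∅
  L5 → {L6,L7}
  L6 → {L1,L7}
  L7 → {L2}

φ for u: defs {L0,L1}
  DF⁺ = {L1}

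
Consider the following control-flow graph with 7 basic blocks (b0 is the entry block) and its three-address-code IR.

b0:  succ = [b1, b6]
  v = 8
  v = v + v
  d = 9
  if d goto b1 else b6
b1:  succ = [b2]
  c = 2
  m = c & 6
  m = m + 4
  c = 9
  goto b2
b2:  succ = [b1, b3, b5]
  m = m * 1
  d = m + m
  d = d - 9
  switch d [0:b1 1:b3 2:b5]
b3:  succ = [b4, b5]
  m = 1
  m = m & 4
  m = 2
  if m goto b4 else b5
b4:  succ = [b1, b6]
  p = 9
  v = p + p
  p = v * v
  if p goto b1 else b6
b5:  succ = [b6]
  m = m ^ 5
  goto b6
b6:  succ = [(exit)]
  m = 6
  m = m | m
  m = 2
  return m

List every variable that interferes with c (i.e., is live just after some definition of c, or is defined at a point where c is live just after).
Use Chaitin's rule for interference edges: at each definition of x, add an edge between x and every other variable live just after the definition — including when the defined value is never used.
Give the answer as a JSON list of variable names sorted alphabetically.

def/use:
  b0: {d,v} / ∅
  b1: {c,m} / ∅
  b2: {d,m} / {m}
  b3: {m} / ∅
  b4: {p,v} / ∅
  b5: {m} / {m}
  b6: {m} / ∅

Live sets:
  b0: in=∅ out=∅
  b1: in=∅ out={m}
  b2: in={m} out={m}
  b3: in=∅ out={m}
  b4: in=∅ out=∅
  b5: in={m} out=∅
  b6: in=∅ out=∅

Conflict graph:
  c: {m}
  d: {m}
  m: {c,d}
  p: ∅
  v: ∅

N(c) = ["m"]

Answer: ["m"]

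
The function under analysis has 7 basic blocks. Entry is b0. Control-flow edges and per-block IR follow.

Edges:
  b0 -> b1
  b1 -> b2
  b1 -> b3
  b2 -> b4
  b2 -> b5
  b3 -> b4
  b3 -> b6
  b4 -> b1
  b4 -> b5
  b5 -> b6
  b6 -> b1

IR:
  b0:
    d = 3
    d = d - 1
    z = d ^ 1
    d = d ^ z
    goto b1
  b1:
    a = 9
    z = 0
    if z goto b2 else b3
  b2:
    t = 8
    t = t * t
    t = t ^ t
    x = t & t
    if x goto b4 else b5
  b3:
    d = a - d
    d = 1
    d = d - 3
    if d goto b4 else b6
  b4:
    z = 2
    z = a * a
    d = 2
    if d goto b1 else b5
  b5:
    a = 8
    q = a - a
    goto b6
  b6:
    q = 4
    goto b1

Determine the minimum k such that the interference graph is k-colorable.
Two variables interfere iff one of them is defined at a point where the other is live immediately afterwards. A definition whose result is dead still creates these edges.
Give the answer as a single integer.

Answer: 3

Working:
Block summaries:
  b0: def={d,z} ue=∅
  b1: def={a,z} ue=∅
  b2: def={t,x} ue=∅
  b3: def={d} ue={a,d}
  b4: def={d,z} ue={a}
  b5: def={a,q} ue=∅
  b6: def={q} ue=∅

Live sets:
  live b0: ∅→{d}
  live b1: {d}→{a,d}
  live b2: {a,d}→{a,d}
  live b3: {a,d}→{a,d}
  live b4: {a}→{d}
  live b5: {d}→{d}
  live b6: {d}→{d}

Conflict graph:
  a: {d,t,x,z}
  d: {a,q,t,x,z}
  q: {d}
  t: {a,d}
  x: {a,d}
  z: {a,d}

Registers:
  {a,d,t} pairwise interfere (3-clique) ⇒ χ ≥ 3
  assign a→r1 d→r0 q→r1 t→r2 x→r2 z→r2 — no edge inside a register ⇒ χ ≤ 3
  χ = 3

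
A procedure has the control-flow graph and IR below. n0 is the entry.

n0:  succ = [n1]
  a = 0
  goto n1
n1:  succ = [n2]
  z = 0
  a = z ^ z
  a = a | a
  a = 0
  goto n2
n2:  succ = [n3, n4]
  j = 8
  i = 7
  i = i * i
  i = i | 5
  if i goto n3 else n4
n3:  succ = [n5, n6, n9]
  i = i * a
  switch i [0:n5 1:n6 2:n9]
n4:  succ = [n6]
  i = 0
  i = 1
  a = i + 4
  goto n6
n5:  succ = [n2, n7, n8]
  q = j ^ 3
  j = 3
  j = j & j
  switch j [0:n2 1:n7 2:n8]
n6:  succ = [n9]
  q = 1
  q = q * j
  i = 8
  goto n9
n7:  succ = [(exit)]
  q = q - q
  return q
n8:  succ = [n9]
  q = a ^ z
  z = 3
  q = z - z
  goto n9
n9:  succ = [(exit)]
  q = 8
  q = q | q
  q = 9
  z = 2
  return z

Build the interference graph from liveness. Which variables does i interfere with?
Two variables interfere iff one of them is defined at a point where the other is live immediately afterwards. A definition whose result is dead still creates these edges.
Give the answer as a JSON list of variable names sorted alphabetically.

Block summaries:
  n0 def {a} use ∅
  n1 def {a,z} use ∅
  n2 def {i,j} use ∅
  n3 def {i} use {a,i}
  n4 def {a,i} use ∅
  n5 def {j,q} use {j}
  n6 def {i,q} use {j}
  n7 def {q} use {q}
  n8 def {q,z} use {a,z}
  n9 def {q,z} use ∅

Backward fixpoint:
  n0 li=∅ lo=∅
  n1 li=∅ lo={a,z}
  n2 li={a,z} lo={a,i,j,z}
  n3 li={a,i,j,z} lo={a,j,z}
  n4 li={j} lo={j}
  n5 li={a,j,z} lo={a,q,z}
  n6 li={j} lo=∅
  n7 li={q} lo=∅
  n8 li={a,z} lo=∅
  n9 li=∅ lo=∅

Interference:
  a: {i,j,q,z}
  i: {a,j,z}
  j: {a,i,q,z}
  q: {a,j,z}
  z: {a,i,j,q}

N(i) = ["a", "j", "z"]

Answer: ["a", "j", "z"]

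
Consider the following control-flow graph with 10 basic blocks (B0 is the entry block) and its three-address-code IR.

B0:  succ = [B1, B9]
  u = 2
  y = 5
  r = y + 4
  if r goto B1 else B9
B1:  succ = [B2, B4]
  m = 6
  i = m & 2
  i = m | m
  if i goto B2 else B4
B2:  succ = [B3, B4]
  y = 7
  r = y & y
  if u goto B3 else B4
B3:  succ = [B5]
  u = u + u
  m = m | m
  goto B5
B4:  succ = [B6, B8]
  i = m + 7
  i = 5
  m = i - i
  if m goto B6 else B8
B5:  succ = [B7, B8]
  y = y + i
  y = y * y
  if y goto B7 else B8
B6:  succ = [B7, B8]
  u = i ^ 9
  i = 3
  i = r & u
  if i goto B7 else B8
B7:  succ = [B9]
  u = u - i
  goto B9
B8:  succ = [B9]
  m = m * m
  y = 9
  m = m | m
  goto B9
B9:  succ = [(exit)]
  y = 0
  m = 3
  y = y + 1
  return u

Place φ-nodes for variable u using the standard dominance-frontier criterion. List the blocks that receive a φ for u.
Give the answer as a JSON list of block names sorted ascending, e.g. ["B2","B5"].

idom tree: B1←B0 B2←B1 B3←B2 B4←B1 B5←B3 B6←B4 B7←B1 B8←B1 B9←B0
Dom∩ at merges:
  B4: preds {B1,B2}: {B0,B1} ∩ {B0,B1,B2} = {B0,B1}; idom=B1
  B7: preds {B5,B6}: {B0,B1,B2,B3,B5} ∩ {B0,B1,B4,B6} = {B0,B1}; idom=B1
  B8: preds {B4,B5,B6}: {B0,B1,B4} ∩ {B0,B1,B2,B3,B5} ∩ {B0,B1,B4,B6} = {B0,B1}; idom=B1
  B9: preds {B0,B7,B8}: {B0} ∩ {B0,B1,B7} ∩ {B0,B1,B8} = {B0}; idom=B0

Frontier:
  B4←B1: walk · to B1
  B4←B2: walk B2 to B1
  B7←B5: walk B5→B3→B2 to B1
  B7←B6: walk B6→B4 to B1
  B8←B4: walk B4 to B1
  B8←B5: walk B5→B3→B2 to B1
  B8←B6: walk B6→B4 to B1
  B9←B0: walk · to B0
  B9←B7: walk B7→B1 to B0
  B9←B8: walk B8→B1 to B0
  B0 → ∅
  B1 → {B9}
  B2 → {B4,B7,B8}
  B3 → {B7,B8}
  B4 → {B7,B8}
  B5 → {B7,B8}
  B6 → {B7,B8}
  B7 → {B9}
  B8 → {B9}
  B9 → ∅

φ for u: defs {B0,B3,B6,B7}
  DF⁺ = {B7,B8,B9}

Answer: ["B7", "B8", "B9"]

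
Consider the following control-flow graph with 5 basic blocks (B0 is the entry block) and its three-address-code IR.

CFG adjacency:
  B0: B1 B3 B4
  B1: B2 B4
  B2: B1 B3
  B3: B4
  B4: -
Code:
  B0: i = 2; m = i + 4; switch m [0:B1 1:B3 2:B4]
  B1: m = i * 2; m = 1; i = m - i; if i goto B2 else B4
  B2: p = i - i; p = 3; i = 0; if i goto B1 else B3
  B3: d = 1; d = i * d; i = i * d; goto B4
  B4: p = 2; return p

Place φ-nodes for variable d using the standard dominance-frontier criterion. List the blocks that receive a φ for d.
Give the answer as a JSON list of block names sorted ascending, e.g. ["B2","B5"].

Answer: ["B4"]

Analysis:
idom tree: B1←B0 B2←B1 B3←B0 B4←B0
Dom at joins:
  B1: preds {B0,B2}: {B0} ∩ {B0,B1,B2} = {B0}; idom=B0
  B3: preds {B0,B2}: {B0} ∩ {B0,B1,B2} = {B0}; idom=B0
  B4: preds {B0,B1,B3}: {B0} ∩ {B0,B1} ∩ {B0,B3} = {B0}; idom=B0

DF walk-up:
  B1←B0: walk · to B0
  B1←B2: walk B2→B1 to B0
  B3←B0: walk · to B0
  B3←B2: walk B2→B1 to B0
  B4←B0: walk · to B0
  B4←B1: walk B1 to B0
  B4←B3: walk B3 to B0
  DF(B0)=∅
  DF(B1)={B1,B3,B4}
  DF(B2)={B1,B3}
  DF(B3)={B4}
  DF(B4)=∅

φ for d: defs {B3}
  DF⁺ = {B4}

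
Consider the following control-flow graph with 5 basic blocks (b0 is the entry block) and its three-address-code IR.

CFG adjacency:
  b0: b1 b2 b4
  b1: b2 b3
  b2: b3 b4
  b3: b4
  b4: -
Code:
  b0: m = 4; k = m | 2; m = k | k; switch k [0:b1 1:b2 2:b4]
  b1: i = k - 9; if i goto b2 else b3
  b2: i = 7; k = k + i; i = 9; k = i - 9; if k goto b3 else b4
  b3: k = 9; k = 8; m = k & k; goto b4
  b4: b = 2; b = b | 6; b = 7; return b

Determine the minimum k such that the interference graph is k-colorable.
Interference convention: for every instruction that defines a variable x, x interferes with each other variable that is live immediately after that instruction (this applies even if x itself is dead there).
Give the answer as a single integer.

Block summaries:
  b0 def {k,m} use ∅
  b1 def {i} use {k}
  b2 def {i,k} use {k}
  b3 def {k,m} use ∅
  b4 def {b} use ∅

Backward fixpoint:
  live b0: ∅→{k}
  live b1: {k}→{k}
  live b2: {k}→∅
  live b3: ∅→∅
  live b4: ∅→∅

Conflict graph:
  b: ∅
  i: {k}
  k: {i,m}
  m: {k}

Chromatic number:
  {i,k} pairwise interfere (2-clique) ⇒ χ ≥ 2
  assign b→R0 i→R1 k→R0 m→R1 — no edge inside a register ⇒ χ ≤ 2
  χ = 2

Answer: 2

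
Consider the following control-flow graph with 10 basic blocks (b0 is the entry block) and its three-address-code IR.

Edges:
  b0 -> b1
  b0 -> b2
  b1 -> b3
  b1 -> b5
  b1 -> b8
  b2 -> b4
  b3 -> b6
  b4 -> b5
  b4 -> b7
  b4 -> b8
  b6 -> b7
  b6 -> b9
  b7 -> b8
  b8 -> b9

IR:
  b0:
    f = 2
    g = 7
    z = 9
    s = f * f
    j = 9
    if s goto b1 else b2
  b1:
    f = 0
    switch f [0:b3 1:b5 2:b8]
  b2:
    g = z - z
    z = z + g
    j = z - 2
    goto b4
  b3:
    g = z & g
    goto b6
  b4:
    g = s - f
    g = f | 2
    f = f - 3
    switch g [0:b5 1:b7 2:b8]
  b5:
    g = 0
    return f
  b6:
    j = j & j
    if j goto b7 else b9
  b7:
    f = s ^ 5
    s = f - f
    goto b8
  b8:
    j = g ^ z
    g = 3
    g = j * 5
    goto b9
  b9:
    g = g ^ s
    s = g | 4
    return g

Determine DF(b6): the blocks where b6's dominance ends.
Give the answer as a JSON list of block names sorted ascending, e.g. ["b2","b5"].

Answer: ["b7", "b9"]

Working:
idom tree: b1←b0 b2←b0 b3←b1 b4←b2 b5←b0 b6←b3 b7←b0 b8←b0 b9←b0
Dom at joins:
  b5: preds {b1,b4}: {b0,b1} ∩ {b0,b2,b4} = {b0}; idom=b0
  b7: preds {b4,b6}: {b0,b2,b4} ∩ {b0,b1,b3,b6} = {b0}; idom=b0
  b8: preds {b1,b4,b7}: {b0,b1} ∩ {b0,b2,b4} ∩ {b0,b7} = {b0}; idom=b0
  b9: preds {b6,b8}: {b0,b1,b3,b6} ∩ {b0,b8} = {b0}; idom=b0

Frontier:
  b5←b1: walk b1 to b0
  b5←b4: walk b4→b2 to b0
  b7←b4: walk b4→b2 to b0
  b7←b6: walk b6→b3→b1 to b0
  b8←b1: walk b1 to b0
  b8←b4: walk b4→b2 to b0
  b8←b7: walk b7 to b0
  b9←b6: walk b6→b3→b1 to b0
  b9←b8: walk b8 to b0
  DF(b0)=∅
  DF(b1)={b5,b7,b8,b9}
  DF(b2)={b5,b7,b8}
  DF(b3)={b7,b9}
  DF(b4)={b5,b7,b8}
  DF(b5)=∅
  DF(b6)={b7,b9}
  DF(b7)={b8}
  DF(b8)={b9}
  DF(b9)=∅

DF(b6) = ["b7", "b9"]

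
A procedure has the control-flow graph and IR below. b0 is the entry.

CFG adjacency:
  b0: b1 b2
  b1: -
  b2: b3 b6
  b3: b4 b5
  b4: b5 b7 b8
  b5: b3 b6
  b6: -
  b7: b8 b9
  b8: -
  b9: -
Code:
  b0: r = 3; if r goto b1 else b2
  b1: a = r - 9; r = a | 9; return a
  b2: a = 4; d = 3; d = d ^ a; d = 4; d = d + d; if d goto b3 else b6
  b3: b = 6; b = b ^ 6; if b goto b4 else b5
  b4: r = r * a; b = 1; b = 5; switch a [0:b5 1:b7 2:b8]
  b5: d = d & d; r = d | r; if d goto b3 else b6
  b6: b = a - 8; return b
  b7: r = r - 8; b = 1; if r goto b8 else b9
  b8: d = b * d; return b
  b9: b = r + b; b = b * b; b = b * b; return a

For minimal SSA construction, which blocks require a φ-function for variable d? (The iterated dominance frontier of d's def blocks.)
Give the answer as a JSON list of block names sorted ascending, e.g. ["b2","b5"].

Answer: ["b3", "b6"]

Working:
idom tree: b1←b0 b2←b0 b3←b2 b4←b3 b5←b3 b6←b2 b7←b4 b8←b4 b9←b7
Dom∩ at merges:
  b3: preds {b2,b5}: {b0,b2} ∩ {b0,b2,b3,b5} = {b0,b2}; idom=b2
  b5: preds {b3,b4}: {b0,b2,b3} ∩ {b0,b2,b3,b4} = {b0,b2,b3}; idom=b3
  b6: preds {b2,b5}: {b0,b2} ∩ {b0,b2,b3,b5} = {b0,b2}; idom=b2
  b8: preds {b4,b7}: {b0,b2,b3,b4} ∩ {b0,b2,b3,b4,b7} = {b0,b2,b3,b4}; idom=b4

DF derivation:
  b3←b2: walk · to b2
  b3←b5: walk b5→b3 to b2
  b5←b3: walk · to b3
  b5←b4: walk b4 to b3
  b6←b2: walk · to b2
  b6←b5: walk b5→b3 to b2
  b8←b4: walk · to b4
  b8←b7: walk b7 to b4
  b0 → ∅
  b1 → ∅
  b2 → ∅
  b3 → {b3,b6}
  b4 → {b5}
  b5 → {b3,b6}
  b6 → ∅
  b7 → {b8}
  b8 → ∅
  b9 → ∅

φ for d: defs {b2,b5,b8}
  DF⁺ = {b3,b6}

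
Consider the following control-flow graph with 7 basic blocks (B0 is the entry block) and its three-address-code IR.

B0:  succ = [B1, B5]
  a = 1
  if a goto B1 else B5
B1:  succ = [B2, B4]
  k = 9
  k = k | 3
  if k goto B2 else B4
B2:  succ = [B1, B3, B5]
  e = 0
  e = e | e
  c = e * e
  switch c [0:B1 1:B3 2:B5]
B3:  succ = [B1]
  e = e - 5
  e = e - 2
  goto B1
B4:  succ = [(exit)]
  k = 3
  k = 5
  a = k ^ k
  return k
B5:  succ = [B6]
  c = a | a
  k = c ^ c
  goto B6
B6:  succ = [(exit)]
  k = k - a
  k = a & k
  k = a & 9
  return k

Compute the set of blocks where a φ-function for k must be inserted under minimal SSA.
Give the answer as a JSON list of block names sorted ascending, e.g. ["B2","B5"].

Answer: ["B1", "B5"]

Working:
idom tree: B1←B0 B2←B1 B3←B2 B4←B1 B5←B0 B6←B5
Dom at joins:
  B1: preds {B0,B2,B3}: {B0} ∩ {B0,B1,B2} ∩ {B0,B1,B2,B3} = {B0}; idom=B0
  B5: preds {B0,B2}: {B0} ∩ {B0,B1,B2} = {B0}; idom=B0

Frontier:
  B1←B0: walk · to B0
  B1←B2: walk B2→B1 to B0
  B1←B3: walk B3→B2→B1 to B0
  B5←B0: walk · to B0
  B5←B2: walk B2→B1 to B0
  DF(B0)=∅
  DF(B1)={B1,B5}
  DF(B2)={B1,B5}
  DF(B3)={B1}
  DF(B4)=∅
  DF(B5)=∅
  DF(B6)=∅

φ for k: defs {B1,B4,B5,B6}
  DF⁺ = {B1,B5}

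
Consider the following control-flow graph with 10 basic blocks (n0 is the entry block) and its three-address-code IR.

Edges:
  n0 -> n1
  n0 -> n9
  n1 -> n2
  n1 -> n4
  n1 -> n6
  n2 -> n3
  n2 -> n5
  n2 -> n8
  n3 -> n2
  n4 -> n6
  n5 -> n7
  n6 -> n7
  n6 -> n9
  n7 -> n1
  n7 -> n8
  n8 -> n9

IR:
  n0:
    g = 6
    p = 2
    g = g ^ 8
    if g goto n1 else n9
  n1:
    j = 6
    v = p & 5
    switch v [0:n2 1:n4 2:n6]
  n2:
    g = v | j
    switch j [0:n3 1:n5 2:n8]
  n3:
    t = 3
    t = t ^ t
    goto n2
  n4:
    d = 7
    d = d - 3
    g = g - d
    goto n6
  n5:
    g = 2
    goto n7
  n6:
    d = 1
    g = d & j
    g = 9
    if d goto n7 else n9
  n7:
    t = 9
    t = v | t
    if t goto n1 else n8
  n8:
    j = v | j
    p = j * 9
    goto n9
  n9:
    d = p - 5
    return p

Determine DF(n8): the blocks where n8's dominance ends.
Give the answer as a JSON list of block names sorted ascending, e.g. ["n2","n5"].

Answer: ["n9"]

Derivation:
idom tree: n1←n0 n2←n1 n3←n2 n4←n1 n5←n2 n6←n1 n7←n1 n8←n1 n9←n0
Dom at joins:
  n1: preds {n0,n7}: {n0} ∩ {n0,n1,n7} = {n0}; idom=n0
  n2: preds {n1,n3}: {n0,n1} ∩ {n0,n1,n2,n3} = {n0,n1}; idom=n1
  n6: preds {n1,n4}: {n0,n1} ∩ {n0,n1,n4} = {n0,n1}; idom=n1
  n7: preds {n5,n6}: {n0,n1,n2,n5} ∩ {n0,n1,n6} = {n0,n1}; idom=n1
  n8: preds {n2,n7}: {n0,n1,n2} ∩ {n0,n1,n7} = {n0,n1}; idom=n1
  n9: preds {n0,n6,n8}: {n0} ∩ {n0,n1,n6} ∩ {n0,n1,n8} = {n0}; idom=n0

DF derivation:
  join n1 pred n0: · stop@n0
  join n1 pred n7: n7→n1 stop@n0
  join n2 pred n1: · stop@n1
  join n2 pred n3: n3→n2 stop@n1
  join n6 pred n1: · stop@n1
  join n6 pred n4: n4 stop@n1
  join n7 pred n5: n5→n2 stop@n1
  join n7 pred n6: n6 stop@n1
  join n8 pred n2: n2 stop@n1
  join n8 pred n7: n7 stop@n1
  join n9 pred n0: · stop@n0
  join n9 pred n6: n6→n1 stop@n0
  join n9 pred n8: n8→n1 stop@n0
  n0: DF=∅
  n1: DF={n1,n9}
  n2: DF={n2,n7,n8}
  n3: DF={n2}
  n4: DF={n6}
  n5: DF={n7}
  n6: DF={n7,n9}
  n7: DF={n1,n8}
  n8: DF={n9}
  n9: DF=∅

DF(n8) = ["n9"]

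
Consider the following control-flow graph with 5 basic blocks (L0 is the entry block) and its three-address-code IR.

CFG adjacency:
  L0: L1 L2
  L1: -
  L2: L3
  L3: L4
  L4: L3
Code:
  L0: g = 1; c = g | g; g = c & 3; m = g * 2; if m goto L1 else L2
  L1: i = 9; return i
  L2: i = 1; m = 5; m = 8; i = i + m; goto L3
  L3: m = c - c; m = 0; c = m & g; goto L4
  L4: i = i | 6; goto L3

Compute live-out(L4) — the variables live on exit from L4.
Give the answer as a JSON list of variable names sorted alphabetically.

Answer: ["c", "g", "i"]

Derivation:
Block summaries:
  L0 def {c,g,m} use ∅
  L1 def {i} use ∅
  L2 def {i,m} use ∅
  L3 def {c,m} use {c,g}
  L4 def {i} use {i}

Backward fixpoint:
  L0 li=∅ lo={c,g}
  L1 li=∅ lo=∅
  L2 li={c,g} lo={c,g,i}
  L3 li={c,g,i} lo={c,g,i}
  L4 li={c,g,i} lo={c,g,i}

live-out(L4) = ["c", "g", "i"]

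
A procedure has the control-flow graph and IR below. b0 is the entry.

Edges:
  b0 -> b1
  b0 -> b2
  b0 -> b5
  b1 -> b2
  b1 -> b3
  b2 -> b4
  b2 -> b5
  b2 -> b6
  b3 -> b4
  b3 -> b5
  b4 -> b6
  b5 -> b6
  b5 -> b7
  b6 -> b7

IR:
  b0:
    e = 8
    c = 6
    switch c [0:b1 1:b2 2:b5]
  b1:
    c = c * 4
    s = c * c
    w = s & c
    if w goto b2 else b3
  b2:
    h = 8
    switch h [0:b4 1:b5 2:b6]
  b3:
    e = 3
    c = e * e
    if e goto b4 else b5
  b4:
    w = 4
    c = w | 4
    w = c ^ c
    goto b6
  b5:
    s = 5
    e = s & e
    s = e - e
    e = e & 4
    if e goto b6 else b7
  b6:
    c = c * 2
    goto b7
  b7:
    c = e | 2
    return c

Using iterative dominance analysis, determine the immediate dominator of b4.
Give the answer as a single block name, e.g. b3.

idom tree: b1←b0 b2←b0 b3←b1 b4←b0 b5←b0 b6←b0 b7←b0
Dom∩ at merges:
  b2: preds {b0,b1}: {b0} ∩ {b0,b1} = {b0}; idom=b0
  b4: preds {b2,b3}: {b0,b2} ∩ {b0,b1,b3} = {b0}; idom=b0
  b5: preds {b0,b2,b3}: {b0} ∩ {b0,b2} ∩ {b0,b1,b3} = {b0}; idom=b0
  b6: preds {b2,b4,b5}: {b0,b2} ∩ {b0,b4} ∩ {b0,b5} = {b0}; idom=b0
  b7: preds {b5,b6}: {b0,b5} ∩ {b0,b6} = {b0}; idom=b0

idom(b4) = b0

Answer: b0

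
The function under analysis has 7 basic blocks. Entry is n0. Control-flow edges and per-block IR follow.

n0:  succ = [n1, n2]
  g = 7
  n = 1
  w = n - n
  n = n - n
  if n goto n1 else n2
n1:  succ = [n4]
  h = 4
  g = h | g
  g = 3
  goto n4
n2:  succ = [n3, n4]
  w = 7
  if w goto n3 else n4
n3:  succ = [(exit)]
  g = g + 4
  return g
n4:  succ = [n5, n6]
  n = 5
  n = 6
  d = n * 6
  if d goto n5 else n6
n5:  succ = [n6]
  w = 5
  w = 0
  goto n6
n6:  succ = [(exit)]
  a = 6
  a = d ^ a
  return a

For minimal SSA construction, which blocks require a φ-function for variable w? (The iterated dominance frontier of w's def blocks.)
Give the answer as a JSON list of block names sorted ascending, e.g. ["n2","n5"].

idom tree: n1←n0 n2←n0 n3←n2 n4←n0 n5←n4 n6←n4
Dom∩ at merges:
  n4: preds {n1,n2}: {n0,n1} ∩ {n0,n2} = {n0}; idom=n0
  n6: preds {n4,n5}: {n0,n4} ∩ {n0,n4,n5} = {n0,n4}; idom=n4

DF walk-up:
  n4←n1: walk n1 to n0
  n4←n2: walk n2 to n0
  n6←n4: walk · to n4
  n6←n5: walk n5 to n4
  n0 → ∅
  n1 → {n4}
  n2 → {n4}
  n3 → ∅
  n4 → ∅
  n5 → {n6}
  n6 → ∅

φ for w: defs {n0,n2,n5}
  DF⁺ = {n4,n6}

Answer: ["n4", "n6"]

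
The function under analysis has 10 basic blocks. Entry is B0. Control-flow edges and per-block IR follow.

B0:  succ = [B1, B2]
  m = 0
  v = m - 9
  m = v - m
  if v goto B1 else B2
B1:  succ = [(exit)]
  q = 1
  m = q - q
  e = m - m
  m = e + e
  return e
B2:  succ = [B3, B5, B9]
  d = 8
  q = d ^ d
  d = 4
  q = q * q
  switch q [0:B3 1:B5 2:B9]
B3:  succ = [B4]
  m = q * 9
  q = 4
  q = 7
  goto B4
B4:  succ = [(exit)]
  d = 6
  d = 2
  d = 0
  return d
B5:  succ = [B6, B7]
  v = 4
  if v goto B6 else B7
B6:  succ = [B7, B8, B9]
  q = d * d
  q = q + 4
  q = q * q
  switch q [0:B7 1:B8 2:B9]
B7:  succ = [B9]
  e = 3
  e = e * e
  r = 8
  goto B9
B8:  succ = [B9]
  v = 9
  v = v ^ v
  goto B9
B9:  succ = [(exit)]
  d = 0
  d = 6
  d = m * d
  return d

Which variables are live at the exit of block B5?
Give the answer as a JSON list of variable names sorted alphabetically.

Answer: ["d", "m"]

Derivation:
Block summaries:
  B0: def={m,v} ue=∅
  B1: def={e,m,q} ue=∅
  B2: def={d,q} ue=∅
  B3: def={m,q} ue={q}
  B4: def={d} ue=∅
  B5: def={v} ue=∅
  B6: def={q} ue={d}
  B7: def={e,r} ue=∅
  B8: def={v} ue=∅
  B9: def={d} ue={m}

Liveness:
  live B0: ∅→{m}
  live B1: ∅→∅
  live B2: {m}→{d,m,q}
  live B3: {q}→∅
  live B4: ∅→∅
  live B5: {d,m}→{d,m}
  live B6: {d,m}→{m}
  live B7: {m}→{m}
  live B8: {m}→{m}
  live B9: {m}→∅

live-out(B5) = ["d", "m"]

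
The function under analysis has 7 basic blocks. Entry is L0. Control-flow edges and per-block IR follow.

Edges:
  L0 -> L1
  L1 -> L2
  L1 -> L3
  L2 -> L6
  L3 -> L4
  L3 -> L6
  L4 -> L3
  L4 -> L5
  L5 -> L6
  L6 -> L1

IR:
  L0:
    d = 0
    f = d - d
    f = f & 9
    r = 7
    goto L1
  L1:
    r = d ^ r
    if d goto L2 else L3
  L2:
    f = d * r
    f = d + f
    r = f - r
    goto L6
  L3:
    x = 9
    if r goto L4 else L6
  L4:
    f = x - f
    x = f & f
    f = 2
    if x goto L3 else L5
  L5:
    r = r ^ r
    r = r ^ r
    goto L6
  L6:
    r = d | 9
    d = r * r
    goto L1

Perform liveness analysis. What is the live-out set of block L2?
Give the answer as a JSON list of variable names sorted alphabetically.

Answer: ["d", "f"]

Working:
Per-block:
  L0: def={d,f,r} ue=∅
  L1: def={r} ue={d,r}
  L2: def={f,r} ue={d,r}
  L3: def={x} ue={r}
  L4: def={f,x} ue={f,x}
  L5: def={r} ue={r}
  L6: def={d,r} ue={d}

Live sets:
  live L0: ∅→{d,f,r}
  live L1: {d,f,r}→{d,f,r}
  live L2: {d,r}→{d,f}
  live L3: {d,f,r}→{d,f,r,x}
  live L4: {d,f,r,x}→{d,f,r}
  live L5: {d,f,r}→{d,f}
  live L6: {d,f}→{d,f,r}

live-out(L2) = ["d", "f"]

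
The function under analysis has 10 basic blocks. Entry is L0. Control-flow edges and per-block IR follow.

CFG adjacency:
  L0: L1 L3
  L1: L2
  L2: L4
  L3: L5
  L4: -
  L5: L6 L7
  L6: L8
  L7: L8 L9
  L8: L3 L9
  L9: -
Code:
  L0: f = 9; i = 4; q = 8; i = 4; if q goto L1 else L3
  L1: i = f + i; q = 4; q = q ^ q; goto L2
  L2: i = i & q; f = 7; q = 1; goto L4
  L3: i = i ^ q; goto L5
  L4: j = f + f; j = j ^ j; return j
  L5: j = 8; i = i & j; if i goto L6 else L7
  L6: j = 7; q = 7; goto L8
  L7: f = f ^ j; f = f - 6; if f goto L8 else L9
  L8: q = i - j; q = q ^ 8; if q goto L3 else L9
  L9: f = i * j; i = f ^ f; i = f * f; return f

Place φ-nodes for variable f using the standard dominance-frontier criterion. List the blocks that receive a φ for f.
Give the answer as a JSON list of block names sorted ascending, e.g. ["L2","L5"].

idom tree: L1←L0 L2←L1 L3←L0 L4←L2 L5←L3 L6←L5 L7←L5 L8←L5 L9←L5
Join-block Dom:
  L3: preds {L0,L8}: {L0} ∩ {L0,L3,L5,L8} = {L0}; idom=L0
  L8: preds {L6,L7}: {L0,L3,L5,L6} ∩ {L0,L3,L5,L7} = {L0,L3,L5}; idom=L5
  L9: preds {L7,L8}: {L0,L3,L5,L7} ∩ {L0,L3,L5,L8} = {L0,L3,L5}; idom=L5

DF walk-up:
  L3←L0: walk · to L0
  L3←L8: walk L8→L5→L3 to L0
  L8←L6: walk L6 to L5
  L8←L7: walk L7 to L5
  L9←L7: walk L7 to L5
  L9←L8: walk L8 to L5
  L0 → ∅
  L1 → ∅
  L2 → ∅
  L3 → {L3}
  L4 → ∅
  L5 → {L3}
  L6 → {L8}
  L7 → {L8,L9}
  L8 → {L3,L9}
  L9 → ∅

φ for f: defs {L0,L2,L7,L9}
  DF⁺ = {L3,L8,L9}

Answer: ["L3", "L8", "L9"]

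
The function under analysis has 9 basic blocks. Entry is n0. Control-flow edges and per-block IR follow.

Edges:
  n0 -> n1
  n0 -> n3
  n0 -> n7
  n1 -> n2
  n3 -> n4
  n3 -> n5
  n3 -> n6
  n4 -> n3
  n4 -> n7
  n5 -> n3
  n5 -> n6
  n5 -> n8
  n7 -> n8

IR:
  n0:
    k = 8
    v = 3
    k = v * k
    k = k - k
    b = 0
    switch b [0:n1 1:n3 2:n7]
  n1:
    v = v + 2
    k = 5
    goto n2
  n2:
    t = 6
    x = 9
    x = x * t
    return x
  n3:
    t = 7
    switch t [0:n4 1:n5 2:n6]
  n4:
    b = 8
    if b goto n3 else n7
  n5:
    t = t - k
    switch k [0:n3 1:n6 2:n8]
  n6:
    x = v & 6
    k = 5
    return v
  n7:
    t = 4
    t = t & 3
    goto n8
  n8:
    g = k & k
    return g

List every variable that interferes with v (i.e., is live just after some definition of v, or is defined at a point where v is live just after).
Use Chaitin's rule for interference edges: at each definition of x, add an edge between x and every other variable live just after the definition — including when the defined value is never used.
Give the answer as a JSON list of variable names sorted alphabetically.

Answer: ["b", "k", "t", "x"]

Working:
Block summaries:
  n0: def={b,k,v} ue=∅
  n1: def={k,v} ue={v}
  n2: def={t,x} ue=∅
  n3: def={t} ue=∅
  n4: def={b} ue=∅
  n5: def={t} ue={k,t}
  n6: def={k,x} ue={v}
  n7: def={t} ue=∅
  n8: def={g} ue={k}

Backward fixpoint:
  live n0: ∅→{k,v}
  live n1: {v}→∅
  live n2: ∅→∅
  live n3: {k,v}→{k,t,v}
  live n4: {k,v}→{k,v}
  live n5: {k,t,v}→{k,v}
  live n6: {v}→∅
  live n7: {k}→{k}
  live n8: {k}→∅

Interference:
  b↔{k,v}
  g↔∅
  k↔{b,t,v}
  t↔{k,v,x}
  v↔{b,k,t,x}
  x↔{t,v}

N(v) = ["b", "k", "t", "x"]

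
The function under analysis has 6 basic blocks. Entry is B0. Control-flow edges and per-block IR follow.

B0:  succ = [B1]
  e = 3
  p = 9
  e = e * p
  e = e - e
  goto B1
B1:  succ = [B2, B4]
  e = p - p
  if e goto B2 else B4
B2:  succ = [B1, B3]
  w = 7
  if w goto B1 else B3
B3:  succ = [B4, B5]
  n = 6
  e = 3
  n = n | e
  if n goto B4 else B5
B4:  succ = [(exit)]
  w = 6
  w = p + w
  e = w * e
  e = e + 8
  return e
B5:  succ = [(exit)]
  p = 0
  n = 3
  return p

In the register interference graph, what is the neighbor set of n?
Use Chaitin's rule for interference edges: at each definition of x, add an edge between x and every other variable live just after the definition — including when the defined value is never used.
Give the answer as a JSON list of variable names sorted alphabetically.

Answer: ["e", "p"]

Working:
Per-block:
  B0: def={e,p} ue=∅
  B1: def={e} ue={p}
  B2: def={w} ue=∅
  B3: def={e,n} ue=∅
  B4: def={e,w} ue={e,p}
  B5: def={n,p} ue=∅

Live sets:
  B0 li=∅ lo={p}
  B1 li={p} lo={e,p}
  B2 li={p} lo={p}
  B3 li={p} lo={e,p}
  B4 li={e,p} lo=∅
  B5 li=∅ lo=∅

Interference:
  e: {n,p,w}
  n: {e,p}
  p: {e,n,w}
  w: {e,p}

N(n) = ["e", "p"]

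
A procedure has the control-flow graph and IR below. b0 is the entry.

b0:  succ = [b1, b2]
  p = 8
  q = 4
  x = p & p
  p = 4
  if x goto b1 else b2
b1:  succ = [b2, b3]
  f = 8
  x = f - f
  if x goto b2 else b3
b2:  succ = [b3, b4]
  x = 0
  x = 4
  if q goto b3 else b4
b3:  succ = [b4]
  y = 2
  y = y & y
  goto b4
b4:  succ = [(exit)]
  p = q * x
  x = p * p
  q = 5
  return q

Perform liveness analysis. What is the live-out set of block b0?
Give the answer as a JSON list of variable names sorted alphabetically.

Answer: ["q"]

Working:
Per-block:
  b0: def={p,q,x} ue=∅
  b1: def={f,x} ue=∅
  b2: def={x} ue={q}
  b3: def={y} ue=∅
  b4: def={p,q,x} ue={q,x}

Live sets:
  b0: in=∅ out={q}
  b1: in={q} out={q,x}
  b2: in={q} out={q,x}
  b3: in={q,x} out={q,x}
  b4: in={q,x} out=∅

live-out(b0) = ["q"]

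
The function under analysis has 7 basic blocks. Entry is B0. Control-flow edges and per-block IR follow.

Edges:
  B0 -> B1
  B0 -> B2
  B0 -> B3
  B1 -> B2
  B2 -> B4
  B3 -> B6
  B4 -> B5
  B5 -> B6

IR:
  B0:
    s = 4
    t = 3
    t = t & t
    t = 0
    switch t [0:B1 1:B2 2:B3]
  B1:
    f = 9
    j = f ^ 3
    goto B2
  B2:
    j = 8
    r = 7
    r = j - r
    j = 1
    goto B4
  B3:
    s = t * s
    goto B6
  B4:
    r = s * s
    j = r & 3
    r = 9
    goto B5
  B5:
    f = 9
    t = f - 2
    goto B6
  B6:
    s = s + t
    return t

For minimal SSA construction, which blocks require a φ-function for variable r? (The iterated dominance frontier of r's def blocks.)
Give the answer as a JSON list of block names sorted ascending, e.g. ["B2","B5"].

idom tree: B1←B0 B2←B0 B3←B0 B4←B2 B5←B4 B6←B0
Dom at joins:
  B2: preds {B0,B1}: {B0} ∩ {B0,B1} = {B0}; idom=B0
  B6: preds {B3,B5}: {B0,B3} ∩ {B0,B2,B4,B5} = {B0}; idom=B0

Frontier:
  join B2 pred B0: · stop@B0
  join B2 pred B1: B1 stop@B0
  join B6 pred B3: B3 stop@B0
  join B6 pred B5: B5→B4→B2 stop@B0
  DF(B0)=∅
  DF(B1)={B2}
  DF(B2)={B6}
  DF(B3)={B6}
  DF(B4)={B6}
  DF(B5)={B6}
  DF(B6)=∅

φ for r: defs {B2,B4}
  DF⁺ = {B6}

Answer: ["B6"]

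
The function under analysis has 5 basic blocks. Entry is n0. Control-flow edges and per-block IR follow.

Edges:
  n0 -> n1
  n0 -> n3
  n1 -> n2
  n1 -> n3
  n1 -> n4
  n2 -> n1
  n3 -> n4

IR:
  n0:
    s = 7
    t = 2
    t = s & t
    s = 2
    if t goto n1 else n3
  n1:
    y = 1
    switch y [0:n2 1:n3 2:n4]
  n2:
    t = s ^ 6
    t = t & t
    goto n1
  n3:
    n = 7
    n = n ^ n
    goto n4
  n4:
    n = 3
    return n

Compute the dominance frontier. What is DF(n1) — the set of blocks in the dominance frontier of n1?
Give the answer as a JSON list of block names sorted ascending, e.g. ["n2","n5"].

Answer: ["n1", "n3", "n4"]

Derivation:
idom tree: n1←n0 n2←n1 n3←n0 n4←n0
Join-block Dom:
  n1: preds {n0,n2}: {n0} ∩ {n0,n1,n2} = {n0}; idom=n0
  n3: preds {n0,n1}: {n0} ∩ {n0,n1} = {n0}; idom=n0
  n4: preds {n1,n3}: {n0,n1} ∩ {n0,n3} = {n0}; idom=n0

DF derivation:
  n1←n0: walk · to n0
  n1←n2: walk n2→n1 to n0
  n3←n0: walk · to n0
  n3←n1: walk n1 to n0
  n4←n1: walk n1 to n0
  n4←n3: walk n3 to n0
  n0: DF=∅
  n1: DF={n1,n3,n4}
  n2: DF={n1}
  n3: DF={n4}
  n4: DF=∅

DF(n1) = ["n1", "n3", "n4"]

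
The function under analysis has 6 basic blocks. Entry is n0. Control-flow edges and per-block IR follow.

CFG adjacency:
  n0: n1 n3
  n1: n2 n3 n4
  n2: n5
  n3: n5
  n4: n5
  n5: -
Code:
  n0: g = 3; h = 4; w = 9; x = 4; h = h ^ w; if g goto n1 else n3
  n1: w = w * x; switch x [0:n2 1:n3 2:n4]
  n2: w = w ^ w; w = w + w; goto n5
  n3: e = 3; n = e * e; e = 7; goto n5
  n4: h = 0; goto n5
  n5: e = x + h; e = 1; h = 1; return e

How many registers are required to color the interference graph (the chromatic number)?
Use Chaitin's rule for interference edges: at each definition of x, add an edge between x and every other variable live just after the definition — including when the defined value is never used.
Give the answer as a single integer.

Answer: 4

Derivation:
Block summaries:
  n0 def {g,h,w,x} use ∅
  n1 def {w} use {w,x}
  n2 def {w} use {w}
  n3 def {e,n} use ∅
  n4 def {h} use ∅
  n5 def {e,h} use {h,x}

Live sets:
  n0 li=∅ lo={h,w,x}
  n1 li={h,w,x} lo={h,w,x}
  n2 li={h,w,x} lo={h,x}
  n3 li={h,x} lo={h,x}
  n4 li={x} lo={h,x}
  n5 li={h,x} lo=∅

Conflict graph:
  e — {h,x}
  g — {h,w,x}
  h — {e,g,n,w,x}
  n — {h,x}
  w — {g,h,x}
  x — {e,g,h,n,w}

Colouring:
  lower bound: {g,h,w,x} mutually conflict ⇒ χ ≥ 4
  4-colouring: c0={h}  c1={x}  c2={e,g,n}  c3={w}
  χ = 4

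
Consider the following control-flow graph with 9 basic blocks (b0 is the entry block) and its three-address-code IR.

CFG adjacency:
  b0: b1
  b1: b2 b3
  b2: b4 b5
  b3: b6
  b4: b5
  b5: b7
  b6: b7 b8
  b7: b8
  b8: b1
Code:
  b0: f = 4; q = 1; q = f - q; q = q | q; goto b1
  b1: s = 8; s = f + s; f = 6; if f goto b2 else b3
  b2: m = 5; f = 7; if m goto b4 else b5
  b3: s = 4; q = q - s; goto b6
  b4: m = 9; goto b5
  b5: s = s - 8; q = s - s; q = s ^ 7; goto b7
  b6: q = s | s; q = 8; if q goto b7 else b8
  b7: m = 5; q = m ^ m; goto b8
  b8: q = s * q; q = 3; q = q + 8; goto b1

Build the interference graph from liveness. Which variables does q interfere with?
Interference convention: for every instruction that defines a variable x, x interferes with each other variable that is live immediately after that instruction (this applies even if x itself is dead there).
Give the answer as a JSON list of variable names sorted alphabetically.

Block summaries:
  b0: def={f,q} ue=∅
  b1: def={f,s} ue={f}
  b2: def={f,m} ue=∅
  b3: def={q,s} ue={q}
  b4: def={m} ue=∅
  b5: def={q,s} ue={s}
  b6: def={q} ue={s}
  b7: def={m,q} ue=∅
  b8: def={q} ue={q,s}

Backward fixpoint:
  b0: in=∅ out={f,q}
  b1: in={f,q} out={f,q,s}
  b2: in={s} out={f,s}
  b3: in={f,q} out={f,s}
  b4: in={f,s} out={f,s}
  b5: in={f,s} out={f,s}
  b6: in={f,s} out={f,q,s}
  b7: in={f,s} out={f,q,s}
  b8: in={f,q,s} out={f,q}

Interference:
  f: {m,q,s}
  m: {f,s}
  q: {f,s}
  s: {f,m,q}

N(q) = ["f", "s"]

Answer: ["f", "s"]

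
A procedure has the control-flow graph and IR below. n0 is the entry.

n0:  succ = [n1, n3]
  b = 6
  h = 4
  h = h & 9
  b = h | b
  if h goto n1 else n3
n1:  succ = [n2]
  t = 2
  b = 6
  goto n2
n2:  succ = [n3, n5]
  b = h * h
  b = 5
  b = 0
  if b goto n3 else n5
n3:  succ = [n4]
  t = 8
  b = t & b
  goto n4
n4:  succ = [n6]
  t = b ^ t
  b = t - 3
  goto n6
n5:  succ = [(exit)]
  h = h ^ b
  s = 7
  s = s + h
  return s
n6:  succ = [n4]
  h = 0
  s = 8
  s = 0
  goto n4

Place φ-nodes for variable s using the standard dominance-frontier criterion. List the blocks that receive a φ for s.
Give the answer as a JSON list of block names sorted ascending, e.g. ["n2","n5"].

idom tree: n1←n0 n2←n1 n3←n0 n4←n3 n5←n2 n6←n4
Dom at joins:
  n3: preds {n0,n2}: {n0} ∩ {n0,n1,n2} = {n0}; idom=n0
  n4: preds {n3,n6}: {n0,n3} ∩ {n0,n3,n4,n6} = {n0,n3}; idom=n3

DF derivation:
  n3←n0: walk · to n0
  n3←n2: walk n2→n1 to n0
  n4←n3: walk · to n3
  n4←n6: walk n6→n4 to n3
  n0 → ∅
  n1 → {n3}
  n2 → {n3}
  n3 → ∅
  n4 → {n4}
  n5 → ∅
  n6 → {n4}

φ for s: defs {n5,n6}
  DF⁺ = {n4}

Answer: ["n4"]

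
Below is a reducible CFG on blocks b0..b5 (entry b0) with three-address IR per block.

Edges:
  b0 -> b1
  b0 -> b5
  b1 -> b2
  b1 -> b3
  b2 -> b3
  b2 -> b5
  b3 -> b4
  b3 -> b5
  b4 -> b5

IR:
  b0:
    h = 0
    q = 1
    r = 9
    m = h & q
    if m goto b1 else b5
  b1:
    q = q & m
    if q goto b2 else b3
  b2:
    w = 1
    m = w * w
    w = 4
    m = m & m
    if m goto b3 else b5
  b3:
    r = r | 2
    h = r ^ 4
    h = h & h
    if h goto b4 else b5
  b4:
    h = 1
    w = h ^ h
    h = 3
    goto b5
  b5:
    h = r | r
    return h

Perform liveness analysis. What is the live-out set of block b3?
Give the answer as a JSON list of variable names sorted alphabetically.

Per-block:
  b0: {h,m,q,r} / ∅
  b1: {q} / {m,q}
  b2: {m,w} / ∅
  b3: {h,r} / {r}
  b4: {h,w} / ∅
  b5: {h} / {r}

Live sets:
  b0 li=∅ lo={m,q,r}
  b1 li={m,q,r} lo={r}
  b2 li={r} lo={r}
  b3 li={r} lo={r}
  b4 li={r} lo={r}
  b5 li={r} lo=∅

live-out(b3) = ["r"]

Answer: ["r"]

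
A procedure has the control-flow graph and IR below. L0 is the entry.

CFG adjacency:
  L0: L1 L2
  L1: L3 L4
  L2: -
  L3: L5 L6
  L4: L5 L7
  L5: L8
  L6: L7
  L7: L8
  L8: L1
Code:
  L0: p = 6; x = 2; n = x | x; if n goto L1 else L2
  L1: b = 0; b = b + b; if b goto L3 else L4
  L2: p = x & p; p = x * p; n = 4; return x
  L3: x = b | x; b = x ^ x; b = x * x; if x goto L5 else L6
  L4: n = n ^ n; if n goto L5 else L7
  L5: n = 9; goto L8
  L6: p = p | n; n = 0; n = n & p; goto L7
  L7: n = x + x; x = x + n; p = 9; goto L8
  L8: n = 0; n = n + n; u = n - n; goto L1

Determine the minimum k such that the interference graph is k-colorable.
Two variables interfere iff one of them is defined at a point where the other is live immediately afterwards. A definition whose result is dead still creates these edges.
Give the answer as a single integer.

def/use:
  L0 def {n,p,x} use ∅
  L1 def {b} use ∅
  L2 def {n,p} use {p,x}
  L3 def {b,x} use {b,x}
  L4 def {n} use {n}
  L5 def {n} use ∅
  L6 def {n,p} use {n,p}
  L7 def {n,p,x} use {x}
  L8 def {n,u} use ∅

Backward fixpoint:
  L0: in=∅ out={n,p,x}
  L1: in={n,p,x} out={b,n,p,x}
  L2: in={p,x} out=∅
  L3: in={b,n,p,x} out={n,p,x}
  L4: in={n,p,x} out={p,x}
  L5: in={p,x} out={p,x}
  L6: in={n,p,x} out={x}
  L7: in={x} out={p,x}
  L8: in={p,x} out={n,p,x}

Interference:
  b↔{n,p,x}
  n↔{b,p,u,x}
  p↔{b,n,u,x}
  u↔{n,p,x}
  x↔{b,n,p,u}

Chromatic number:
  clique {b,n,p,x} ⇒ need ≥ 4
  assign b→R3 n→R0 p→R1 u→R3 x→R2 — no edge inside a register ⇒ χ ≤ 4
  χ = 4

Answer: 4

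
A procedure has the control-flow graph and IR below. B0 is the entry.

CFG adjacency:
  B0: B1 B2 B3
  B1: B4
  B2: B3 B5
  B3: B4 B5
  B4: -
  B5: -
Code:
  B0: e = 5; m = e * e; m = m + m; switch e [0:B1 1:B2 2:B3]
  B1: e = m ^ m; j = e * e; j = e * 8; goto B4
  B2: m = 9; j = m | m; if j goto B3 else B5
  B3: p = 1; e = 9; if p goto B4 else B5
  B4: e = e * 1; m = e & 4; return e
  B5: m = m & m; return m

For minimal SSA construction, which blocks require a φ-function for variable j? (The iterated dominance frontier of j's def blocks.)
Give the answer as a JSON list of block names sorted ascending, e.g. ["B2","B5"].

Answer: ["B3", "B4", "B5"]

Analysis:
idom tree: B1←B0 B2←B0 B3←B0 B4←B0 B5←B0
Dom∩ at merges:
  B3: preds {B0,B2}: {B0} ∩ {B0,B2} = {B0}; idom=B0
  B4: preds {B1,B3}: {B0,B1} ∩ {B0,B3} = {B0}; idom=B0
  B5: preds {B2,B3}: {B0,B2} ∩ {B0,B3} = {B0}; idom=B0

Frontier:
  B3←B0: walk · to B0
  B3←B2: walk B2 to B0
  B4←B1: walk B1 to B0
  B4←B3: walk B3 to B0
  B5←B2: walk B2 to B0
  B5←B3: walk B3 to B0
  B0: DF=∅
  B1: DF={B4}
  B2: DF={B3,B5}
  B3: DF={B4,B5}
  B4: DF=∅
  B5: DF=∅

φ for j: defs {B1,B2}
  DF⁺ = {B3,B4,B5}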